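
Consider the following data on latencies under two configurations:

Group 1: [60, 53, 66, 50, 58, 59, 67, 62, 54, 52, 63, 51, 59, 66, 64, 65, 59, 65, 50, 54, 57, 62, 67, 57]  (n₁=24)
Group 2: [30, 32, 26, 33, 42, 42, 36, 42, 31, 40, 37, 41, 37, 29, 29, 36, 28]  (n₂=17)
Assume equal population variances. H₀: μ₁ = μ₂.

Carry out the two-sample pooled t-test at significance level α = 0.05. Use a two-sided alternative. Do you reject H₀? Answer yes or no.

x̄₁=59.167, s₁=5.623, n₁=24
x̄₂=34.765, s₂=5.437, n₂=17
s_p² = [23·5.623² + 16·5.437²]/39 = 30.7793
SE = √(s_p²·(1/24+1/17)) = 1.7587
t = (59.167−34.765)/1.7587 = 13.8750
df = 39
p-value (two-sided) = 0.00000
At α=0.05: p < α → reject H₀

reject H₀: yes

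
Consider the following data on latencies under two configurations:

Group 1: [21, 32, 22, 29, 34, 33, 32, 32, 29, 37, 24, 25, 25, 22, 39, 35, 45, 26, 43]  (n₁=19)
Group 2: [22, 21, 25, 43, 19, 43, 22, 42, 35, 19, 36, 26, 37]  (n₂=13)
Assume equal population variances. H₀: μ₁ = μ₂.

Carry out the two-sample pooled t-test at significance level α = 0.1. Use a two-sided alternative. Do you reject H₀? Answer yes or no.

reject H₀: no

x̄₁=30.789, s₁=7.020, n₁=19
x̄₂=30.000, s₂=9.504, n₂=13
s_p² = [18·7.020² + 12·9.504²]/30 = 65.7053
SE = √(s_p²·(1/19+1/13)) = 2.9176
t = (30.789−30.000)/2.9176 = 0.2706
df = 30
p-value (two-sided) = 0.78856
At α=0.1: p ≥ α → fail to reject H₀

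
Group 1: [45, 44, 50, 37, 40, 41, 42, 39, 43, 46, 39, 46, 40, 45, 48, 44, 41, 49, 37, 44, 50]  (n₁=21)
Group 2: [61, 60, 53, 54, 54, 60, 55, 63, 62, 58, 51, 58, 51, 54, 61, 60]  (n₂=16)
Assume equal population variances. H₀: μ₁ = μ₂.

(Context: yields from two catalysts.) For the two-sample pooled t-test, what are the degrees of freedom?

degrees of freedom = 35

df = n₁ + n₂ − 2 = 21 + 16 − 2 = 35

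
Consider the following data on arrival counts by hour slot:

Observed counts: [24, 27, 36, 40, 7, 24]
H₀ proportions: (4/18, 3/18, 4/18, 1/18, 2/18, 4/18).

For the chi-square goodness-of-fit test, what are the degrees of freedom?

df = k − 1 = 6 − 1 = 5

degrees of freedom = 5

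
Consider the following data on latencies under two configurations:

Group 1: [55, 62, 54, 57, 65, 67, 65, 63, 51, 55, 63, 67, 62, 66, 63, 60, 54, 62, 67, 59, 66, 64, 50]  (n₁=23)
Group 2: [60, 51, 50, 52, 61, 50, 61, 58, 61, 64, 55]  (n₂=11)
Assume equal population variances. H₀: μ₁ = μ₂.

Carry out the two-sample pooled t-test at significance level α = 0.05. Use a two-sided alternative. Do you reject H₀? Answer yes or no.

reject H₀: yes

x̄₁=60.739, s₁=5.328, n₁=23
x̄₂=56.636, s₂=5.182, n₂=11
s_p² = [22·5.328² + 10·5.182²]/32 = 27.9056
SE = √(s_p²·(1/23+1/11)) = 1.9365
t = (60.739−56.636)/1.9365 = 2.1186
df = 32
p-value (two-sided) = 0.04198
At α=0.05: p < α → reject H₀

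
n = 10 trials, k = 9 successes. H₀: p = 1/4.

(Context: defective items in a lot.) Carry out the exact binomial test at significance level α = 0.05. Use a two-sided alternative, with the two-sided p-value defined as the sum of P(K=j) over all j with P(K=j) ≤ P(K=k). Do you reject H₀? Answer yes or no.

Exact binomial: n=10, k=9, p₀=1/4=0.2500
P(X=j) = C(n,j)·p₀^j·(1−p₀)^(n−j); p = Σ P(X=j) over j with P(X=j) ≤ P(X=9)
p-value (two-sided) = 0.00003
At α=0.05: p < α → reject H₀

reject H₀: yes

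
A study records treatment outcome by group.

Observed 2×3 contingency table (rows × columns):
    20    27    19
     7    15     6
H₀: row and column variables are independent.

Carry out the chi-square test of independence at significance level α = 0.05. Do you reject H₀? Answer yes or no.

Row totals [66, 28], col totals [27, 42, 25], n=94
χ² = (20−18.96)²/18.96 + (27−29.49)²/29.49 + (19−17.55)²/17.55 + (7−8.04)²/8.04 + (15−12.51)²/12.51 + (6−7.45)²/7.45 = 1.2983
df = 2
p-value (upper-tail) = 0.52249
At α=0.05: p ≥ α → fail to reject H₀

reject H₀: no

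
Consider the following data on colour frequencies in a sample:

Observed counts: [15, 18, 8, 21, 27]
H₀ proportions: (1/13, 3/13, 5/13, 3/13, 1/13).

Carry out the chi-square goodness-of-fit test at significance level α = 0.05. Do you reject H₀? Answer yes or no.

reject H₀: yes

n = 89; E_i = n·p_i = [6.85, 20.54, 34.23, 20.54, 6.85]
χ² = (15−6.85)²/6.85 + (18−20.54)²/20.54 + (8−34.23)²/34.23 + (21−20.54)²/20.54 + (27−6.85)²/6.85 = 89.4652
df = 4
p-value (upper-tail) = 0.00000
At α=0.05: p < α → reject H₀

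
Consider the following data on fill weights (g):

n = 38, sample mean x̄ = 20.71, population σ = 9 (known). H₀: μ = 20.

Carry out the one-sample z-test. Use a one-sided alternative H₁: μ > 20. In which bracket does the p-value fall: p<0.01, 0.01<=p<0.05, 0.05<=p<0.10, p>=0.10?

p-value bracket: p>=0.10

SE = σ/√n = 9/√38 = 1.4600
z = (x̄−μ₀)/SE = (20.71−20)/1.4600 = 0.4863
p-value (one-sided, H₁ greater) = 0.31338
→ bracket: p>=0.10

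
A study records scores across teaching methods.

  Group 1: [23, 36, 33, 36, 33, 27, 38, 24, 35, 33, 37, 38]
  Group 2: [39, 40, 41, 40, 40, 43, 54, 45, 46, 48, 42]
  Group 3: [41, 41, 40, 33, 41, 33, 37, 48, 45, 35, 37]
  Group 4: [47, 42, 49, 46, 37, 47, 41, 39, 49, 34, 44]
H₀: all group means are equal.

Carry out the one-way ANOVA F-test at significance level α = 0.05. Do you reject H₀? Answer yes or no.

reject H₀: yes

Group means [32.75, 43.45, 39.18, 43.18], grand mean 39.489
SSB = Σnᵢ(x̄ᵢ−x̄)² = 868.994; SSW = ΣΣ(x−x̄ᵢ)² = 986.250
MSB = 868.994/3 = 289.6648; MSW = 986.250/41 = 24.0549
F = MSB/MSW = 12.0418
df = (3, 41)
p-value (upper-tail) = 0.00001
At α=0.05: p < α → reject H₀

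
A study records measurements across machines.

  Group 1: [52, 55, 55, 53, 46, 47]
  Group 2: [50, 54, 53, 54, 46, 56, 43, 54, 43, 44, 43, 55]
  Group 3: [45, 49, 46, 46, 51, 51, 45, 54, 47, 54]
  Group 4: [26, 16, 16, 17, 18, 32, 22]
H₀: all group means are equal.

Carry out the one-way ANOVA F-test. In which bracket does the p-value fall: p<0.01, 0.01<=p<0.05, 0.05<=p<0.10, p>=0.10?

p-value bracket: p<0.01

Group means [51.33, 49.58, 48.80, 21.00], grand mean 43.943
SSB = Σnᵢ(x̄ᵢ−x̄)² = 4630.036; SSW = ΣΣ(x−x̄ᵢ)² = 725.850
MSB = 4630.036/3 = 1543.3452; MSW = 725.850/31 = 23.4145
F = MSB/MSW = 65.9140
df = (3, 31)
p-value (upper-tail) = 0.00000
→ bracket: p<0.01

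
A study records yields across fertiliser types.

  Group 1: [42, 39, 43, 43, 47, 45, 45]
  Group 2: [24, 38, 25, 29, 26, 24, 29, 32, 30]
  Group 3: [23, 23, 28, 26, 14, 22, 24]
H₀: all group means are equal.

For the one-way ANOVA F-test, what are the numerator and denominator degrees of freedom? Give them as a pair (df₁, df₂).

k = 3 groups, N = 23 total
df = (k−1, N−k) = (3−1, 23−3) = (2, 20)

degrees of freedom = [2, 20]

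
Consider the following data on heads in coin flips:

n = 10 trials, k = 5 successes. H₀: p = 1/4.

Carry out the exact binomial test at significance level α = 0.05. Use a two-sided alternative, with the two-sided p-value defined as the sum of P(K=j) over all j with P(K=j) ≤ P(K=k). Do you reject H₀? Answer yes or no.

reject H₀: no

Exact binomial: n=10, k=5, p₀=1/4=0.2500
P(X=j) = C(n,j)·p₀^j·(1−p₀)^(n−j); p = Σ P(X=j) over j with P(X=j) ≤ P(X=5)
p-value (two-sided) = 0.13444
At α=0.05: p ≥ α → fail to reject H₀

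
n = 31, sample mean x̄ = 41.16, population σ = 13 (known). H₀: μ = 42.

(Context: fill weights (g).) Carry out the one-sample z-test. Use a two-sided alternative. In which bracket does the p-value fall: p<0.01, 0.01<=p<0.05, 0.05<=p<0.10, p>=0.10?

SE = σ/√n = 13/√31 = 2.3349
z = (x̄−μ₀)/SE = (41.16−42)/2.3349 = -0.3598
p-value (two-sided) = 0.71902
→ bracket: p>=0.10

p-value bracket: p>=0.10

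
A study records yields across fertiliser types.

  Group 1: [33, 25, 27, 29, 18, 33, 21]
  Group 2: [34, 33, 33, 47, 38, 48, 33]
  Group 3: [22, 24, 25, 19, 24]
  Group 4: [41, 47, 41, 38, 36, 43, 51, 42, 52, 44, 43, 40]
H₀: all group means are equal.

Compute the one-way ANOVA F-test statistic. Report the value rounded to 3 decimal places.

test statistic = 25.455

Group means [26.57, 38.00, 22.80, 43.17], grand mean 34.968
SSB = Σnᵢ(x̄ᵢ−x̄)² = 2104.787; SSW = ΣΣ(x−x̄ᵢ)² = 744.181
MSB = 2104.787/3 = 701.5956; MSW = 744.181/27 = 27.5623
F = MSB/MSW = 25.4549
df = (3, 27)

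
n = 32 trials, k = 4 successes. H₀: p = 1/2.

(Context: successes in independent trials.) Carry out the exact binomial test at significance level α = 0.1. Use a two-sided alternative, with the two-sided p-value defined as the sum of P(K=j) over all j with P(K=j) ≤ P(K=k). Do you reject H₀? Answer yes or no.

reject H₀: yes

Exact binomial: n=32, k=4, p₀=1/2=0.5000
P(X=j) = C(n,j)·p₀^j·(1−p₀)^(n−j); p = Σ P(X=j) over j with P(X=j) ≤ P(X=4)
p-value (two-sided) = 0.00002
At α=0.1: p < α → reject H₀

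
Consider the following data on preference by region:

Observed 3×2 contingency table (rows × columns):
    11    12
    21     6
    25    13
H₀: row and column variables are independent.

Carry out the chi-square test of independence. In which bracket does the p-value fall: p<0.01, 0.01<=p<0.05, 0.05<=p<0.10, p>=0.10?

Row totals [23, 27, 38], col totals [57, 31], n=88
χ² = (11−14.90)²/14.90 + (12−8.10)²/8.10 + (21−17.49)²/17.49 + (6−9.51)²/9.51 + (25−24.61)²/24.61 + (13−13.39)²/13.39 = 4.9134
df = 2
p-value (upper-tail) = 0.08572
→ bracket: 0.05<=p<0.10

p-value bracket: 0.05<=p<0.10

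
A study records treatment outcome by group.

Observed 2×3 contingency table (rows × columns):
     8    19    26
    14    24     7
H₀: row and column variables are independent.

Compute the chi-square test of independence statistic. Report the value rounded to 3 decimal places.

Row totals [53, 45], col totals [22, 43, 33], n=98
χ² = (8−11.90)²/11.90 + (19−23.26)²/23.26 + (26−17.85)²/17.85 + (14−10.10)²/10.10 + (24−19.74)²/19.74 + (7−15.15)²/15.15 = 12.5880
df = 2

test statistic = 12.588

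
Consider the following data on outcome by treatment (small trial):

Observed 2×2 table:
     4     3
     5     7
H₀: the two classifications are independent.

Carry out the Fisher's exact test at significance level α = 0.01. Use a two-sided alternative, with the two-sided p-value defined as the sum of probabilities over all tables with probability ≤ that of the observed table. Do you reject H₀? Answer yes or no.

Margins: r₁=7, r₂=12, c₁=9, c₂=10, n=19
p_obs = C(7,4)·C(12,5)/C(19,9); sum pmf over tables with pmf ≤ p_obs
p-value (two-sided) = 0.64992
At α=0.01: p ≥ α → fail to reject H₀

reject H₀: no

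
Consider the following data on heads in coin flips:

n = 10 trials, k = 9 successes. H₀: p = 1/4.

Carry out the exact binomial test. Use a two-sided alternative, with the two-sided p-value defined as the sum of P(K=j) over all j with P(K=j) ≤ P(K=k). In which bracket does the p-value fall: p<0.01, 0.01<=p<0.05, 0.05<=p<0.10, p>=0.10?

Exact binomial: n=10, k=9, p₀=1/4=0.2500
P(X=j) = C(n,j)·p₀^j·(1−p₀)^(n−j); p = Σ P(X=j) over j with P(X=j) ≤ P(X=9)
p-value (two-sided) = 0.00003
→ bracket: p<0.01

p-value bracket: p<0.01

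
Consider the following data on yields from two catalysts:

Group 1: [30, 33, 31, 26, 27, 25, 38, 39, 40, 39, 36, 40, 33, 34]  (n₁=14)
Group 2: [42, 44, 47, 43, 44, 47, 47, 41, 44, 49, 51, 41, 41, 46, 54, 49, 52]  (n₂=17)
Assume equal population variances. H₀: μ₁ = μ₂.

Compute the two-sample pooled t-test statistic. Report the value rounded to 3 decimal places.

x̄₁=33.643, s₁=5.271, n₁=14
x̄₂=46.000, s₂=4.016, n₂=17
s_p² = [13·5.271² + 16·4.016²]/29 = 21.3522
SE = √(s_p²·(1/14+1/17)) = 1.6677
t = (33.643−46.000)/1.6677 = -7.4098
df = 29

test statistic = -7.410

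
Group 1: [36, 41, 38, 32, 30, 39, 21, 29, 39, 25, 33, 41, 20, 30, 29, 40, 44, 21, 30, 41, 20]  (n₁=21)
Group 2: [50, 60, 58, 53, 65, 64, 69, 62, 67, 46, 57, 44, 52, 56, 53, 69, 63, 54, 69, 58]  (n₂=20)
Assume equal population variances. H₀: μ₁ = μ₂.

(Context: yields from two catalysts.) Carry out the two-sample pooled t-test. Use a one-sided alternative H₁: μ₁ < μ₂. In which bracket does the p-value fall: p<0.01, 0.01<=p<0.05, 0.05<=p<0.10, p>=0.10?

p-value bracket: p<0.01

x̄₁=32.333, s₁=7.774, n₁=21
x̄₂=58.450, s₂=7.543, n₂=20
s_p² = [20·7.774² + 19·7.543²]/39 = 58.7081
SE = √(s_p²·(1/21+1/20)) = 2.3940
t = (32.333−58.450)/2.3940 = -10.9094
df = 39
p-value (one-sided, H₁ less) = 0.00000
→ bracket: p<0.01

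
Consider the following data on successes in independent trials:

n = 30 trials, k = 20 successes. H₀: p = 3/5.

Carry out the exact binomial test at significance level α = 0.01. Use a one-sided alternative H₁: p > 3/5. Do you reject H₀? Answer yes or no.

reject H₀: no

Exact binomial: n=30, k=20, p₀=3/5=0.6000
P(X≥20) from Σ C(n,i)·p₀^i·(1−p₀)^(n−i)
p-value (one-sided, H₁ greater) = 0.29147
At α=0.01: p ≥ α → fail to reject H₀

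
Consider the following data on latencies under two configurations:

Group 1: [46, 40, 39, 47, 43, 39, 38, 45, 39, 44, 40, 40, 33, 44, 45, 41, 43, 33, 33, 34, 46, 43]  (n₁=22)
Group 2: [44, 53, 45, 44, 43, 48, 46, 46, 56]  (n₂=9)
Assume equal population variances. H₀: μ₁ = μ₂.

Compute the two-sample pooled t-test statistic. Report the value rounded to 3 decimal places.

x̄₁=40.682, s₁=4.423, n₁=22
x̄₂=47.222, s₂=4.438, n₂=9
s_p² = [21·4.423² + 8·4.438²]/29 = 19.5975
SE = √(s_p²·(1/22+1/9)) = 1.7517
t = (40.682−47.222)/1.7517 = -3.7338
df = 29

test statistic = -3.734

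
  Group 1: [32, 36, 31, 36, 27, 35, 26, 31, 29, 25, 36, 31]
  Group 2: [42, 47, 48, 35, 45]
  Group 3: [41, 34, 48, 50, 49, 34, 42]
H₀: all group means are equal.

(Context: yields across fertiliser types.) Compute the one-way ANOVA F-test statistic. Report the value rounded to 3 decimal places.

test statistic = 15.428

Group means [31.25, 43.40, 42.57], grand mean 37.083
SSB = Σnᵢ(x̄ᵢ−x̄)² = 818.669; SSW = ΣΣ(x−x̄ᵢ)² = 557.164
MSB = 818.669/2 = 409.3345; MSW = 557.164/21 = 26.5316
F = MSB/MSW = 15.4282
df = (2, 21)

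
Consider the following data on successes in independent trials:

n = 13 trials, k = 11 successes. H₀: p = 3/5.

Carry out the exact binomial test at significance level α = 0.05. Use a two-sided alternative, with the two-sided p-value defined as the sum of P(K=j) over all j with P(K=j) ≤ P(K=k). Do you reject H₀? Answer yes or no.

Exact binomial: n=13, k=11, p₀=3/5=0.6000
P(X=j) = C(n,j)·p₀^j·(1−p₀)^(n−j); p = Σ P(X=j) over j with P(X=j) ≤ P(X=11)
p-value (two-sided) = 0.08999
At α=0.05: p ≥ α → fail to reject H₀

reject H₀: no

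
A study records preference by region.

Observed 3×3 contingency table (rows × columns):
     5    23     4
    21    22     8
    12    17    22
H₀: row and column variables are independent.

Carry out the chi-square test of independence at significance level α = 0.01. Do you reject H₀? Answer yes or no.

reject H₀: yes

Row totals [32, 51, 51], col totals [38, 62, 34], n=134
χ² = (5−9.07)²/9.07 + (23−14.81)²/14.81 + (4−8.12)²/8.12 + (21−14.46)²/14.46 + (22−23.60)²/23.60 + (8−12.94)²/12.94 + (12−14.46)²/14.46 + (17−23.60)²/23.60 + (22−12.94)²/12.94 = 22.0100
df = 4
p-value (upper-tail) = 0.00020
At α=0.01: p < α → reject H₀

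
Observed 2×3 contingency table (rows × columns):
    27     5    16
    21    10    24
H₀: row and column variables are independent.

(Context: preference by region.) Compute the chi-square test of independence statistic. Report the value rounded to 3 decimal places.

test statistic = 3.557

Row totals [48, 55], col totals [48, 15, 40], n=103
χ² = (27−22.37)²/22.37 + (5−6.99)²/6.99 + (16−18.64)²/18.64 + (21−25.63)²/25.63 + (10−8.01)²/8.01 + (24−21.36)²/21.36 = 3.5574
df = 2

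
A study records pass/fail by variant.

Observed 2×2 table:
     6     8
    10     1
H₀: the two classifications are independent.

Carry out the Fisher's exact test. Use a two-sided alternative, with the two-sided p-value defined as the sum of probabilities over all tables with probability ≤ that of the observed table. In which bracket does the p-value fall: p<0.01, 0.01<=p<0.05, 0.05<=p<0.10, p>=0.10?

p-value bracket: 0.01<=p<0.05

Margins: r₁=14, r₂=11, c₁=16, c₂=9, n=25
p_obs = C(14,6)·C(11,10)/C(25,16); sum pmf over tables with pmf ≤ p_obs
p-value (two-sided) = 0.03301
→ bracket: 0.01<=p<0.05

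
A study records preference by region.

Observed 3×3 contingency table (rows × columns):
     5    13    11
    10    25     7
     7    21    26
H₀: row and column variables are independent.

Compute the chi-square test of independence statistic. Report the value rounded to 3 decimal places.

Row totals [29, 42, 54], col totals [22, 59, 44], n=125
χ² = (5−5.10)²/5.10 + (13−13.69)²/13.69 + (11−10.21)²/10.21 + (10−7.39)²/7.39 + (25−19.82)²/19.82 + (7−14.78)²/14.78 + (7−9.50)²/9.50 + (21−25.49)²/25.49 + (26−19.01)²/19.01 = 10.4901
df = 4

test statistic = 10.490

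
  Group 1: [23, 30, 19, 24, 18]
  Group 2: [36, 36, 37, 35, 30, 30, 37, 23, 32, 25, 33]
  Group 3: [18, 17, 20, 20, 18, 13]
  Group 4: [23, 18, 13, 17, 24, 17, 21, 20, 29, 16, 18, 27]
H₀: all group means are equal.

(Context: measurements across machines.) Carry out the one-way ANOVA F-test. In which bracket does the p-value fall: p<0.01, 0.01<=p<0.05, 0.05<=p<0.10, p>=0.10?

Group means [22.80, 32.18, 17.67, 20.25], grand mean 24.029
SSB = Σnᵢ(x̄ᵢ−x̄)² = 1152.951; SSW = ΣΣ(x−x̄ᵢ)² = 600.020
MSB = 1152.951/3 = 384.3170; MSW = 600.020/30 = 20.0007
F = MSB/MSW = 19.2152
df = (3, 30)
p-value (upper-tail) = 0.00000
→ bracket: p<0.01

p-value bracket: p<0.01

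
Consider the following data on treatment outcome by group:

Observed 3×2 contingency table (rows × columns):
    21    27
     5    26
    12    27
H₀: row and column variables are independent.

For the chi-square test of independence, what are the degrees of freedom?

df = (r−1)(c−1) = (3−1)·(2−1) = 2

degrees of freedom = 2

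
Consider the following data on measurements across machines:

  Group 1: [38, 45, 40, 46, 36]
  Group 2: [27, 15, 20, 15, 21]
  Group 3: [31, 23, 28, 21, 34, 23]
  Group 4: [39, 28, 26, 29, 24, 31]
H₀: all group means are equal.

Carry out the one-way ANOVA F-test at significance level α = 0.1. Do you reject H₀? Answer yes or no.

reject H₀: yes

Group means [41.00, 19.60, 26.67, 29.50], grand mean 29.091
SSB = Σnᵢ(x̄ᵢ−x̄)² = 1195.785; SSW = ΣΣ(x−x̄ᵢ)² = 446.033
MSB = 1195.785/3 = 398.5949; MSW = 446.033/18 = 24.7796
F = MSB/MSW = 16.0856
df = (3, 18)
p-value (upper-tail) = 0.00002
At α=0.1: p < α → reject H₀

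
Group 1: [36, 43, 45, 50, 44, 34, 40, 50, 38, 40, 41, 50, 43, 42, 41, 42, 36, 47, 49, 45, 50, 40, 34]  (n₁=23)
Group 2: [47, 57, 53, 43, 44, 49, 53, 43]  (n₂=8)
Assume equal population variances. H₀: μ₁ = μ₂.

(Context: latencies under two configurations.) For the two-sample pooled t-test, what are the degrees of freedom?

degrees of freedom = 29

df = n₁ + n₂ − 2 = 23 + 8 − 2 = 29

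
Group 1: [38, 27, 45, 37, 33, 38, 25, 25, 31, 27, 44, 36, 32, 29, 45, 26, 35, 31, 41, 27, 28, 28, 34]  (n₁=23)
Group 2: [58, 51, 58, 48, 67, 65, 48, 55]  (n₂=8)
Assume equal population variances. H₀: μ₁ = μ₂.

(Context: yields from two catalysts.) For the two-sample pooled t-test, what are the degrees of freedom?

degrees of freedom = 29

df = n₁ + n₂ − 2 = 23 + 8 − 2 = 29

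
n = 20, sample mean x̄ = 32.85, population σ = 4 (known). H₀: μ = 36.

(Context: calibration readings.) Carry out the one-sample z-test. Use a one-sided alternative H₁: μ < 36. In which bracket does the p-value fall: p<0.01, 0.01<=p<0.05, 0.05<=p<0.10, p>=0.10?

SE = σ/√n = 4/√20 = 0.8944
z = (x̄−μ₀)/SE = (32.85−36)/0.8944 = -3.5218
p-value (one-sided, H₁ less) = 0.00021
→ bracket: p<0.01

p-value bracket: p<0.01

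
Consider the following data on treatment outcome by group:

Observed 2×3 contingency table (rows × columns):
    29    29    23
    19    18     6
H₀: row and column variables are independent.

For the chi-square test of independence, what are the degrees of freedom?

degrees of freedom = 2

df = (r−1)(c−1) = (2−1)·(3−1) = 2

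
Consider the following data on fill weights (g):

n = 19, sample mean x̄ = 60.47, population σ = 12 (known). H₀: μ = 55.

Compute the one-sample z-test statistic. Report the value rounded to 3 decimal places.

test statistic = 1.987

SE = σ/√n = 12/√19 = 2.7530
z = (x̄−μ₀)/SE = (60.47−55)/2.7530 = 1.9869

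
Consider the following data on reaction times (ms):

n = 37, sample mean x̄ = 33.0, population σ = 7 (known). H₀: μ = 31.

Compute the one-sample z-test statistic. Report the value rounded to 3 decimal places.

test statistic = 1.738

SE = σ/√n = 7/√37 = 1.1508
z = (x̄−μ₀)/SE = (33.0−31)/1.1508 = 1.7379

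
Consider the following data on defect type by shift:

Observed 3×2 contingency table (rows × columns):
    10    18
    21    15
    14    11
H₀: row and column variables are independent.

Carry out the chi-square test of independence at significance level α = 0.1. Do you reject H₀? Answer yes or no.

Row totals [28, 36, 25], col totals [45, 44], n=89
χ² = (10−14.16)²/14.16 + (18−13.84)²/13.84 + (21−18.20)²/18.20 + (15−17.80)²/17.80 + (14−12.64)²/12.64 + (11−12.36)²/12.36 = 3.6349
df = 2
p-value (upper-tail) = 0.16244
At α=0.1: p ≥ α → fail to reject H₀

reject H₀: no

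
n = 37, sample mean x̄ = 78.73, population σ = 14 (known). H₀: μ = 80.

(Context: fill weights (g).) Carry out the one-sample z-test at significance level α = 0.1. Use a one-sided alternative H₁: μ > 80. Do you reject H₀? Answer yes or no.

SE = σ/√n = 14/√37 = 2.3016
z = (x̄−μ₀)/SE = (78.73−80)/2.3016 = -0.5518
p-value (one-sided, H₁ greater) = 0.70946
At α=0.1: p ≥ α → fail to reject H₀

reject H₀: no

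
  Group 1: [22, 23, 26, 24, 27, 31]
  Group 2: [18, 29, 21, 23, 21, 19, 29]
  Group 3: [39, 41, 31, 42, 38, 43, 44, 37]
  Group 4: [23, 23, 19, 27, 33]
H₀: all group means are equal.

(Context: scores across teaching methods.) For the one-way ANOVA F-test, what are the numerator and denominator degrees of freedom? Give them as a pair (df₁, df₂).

k = 4 groups, N = 26 total
df = (k−1, N−k) = (4−1, 26−4) = (3, 22)

degrees of freedom = [3, 22]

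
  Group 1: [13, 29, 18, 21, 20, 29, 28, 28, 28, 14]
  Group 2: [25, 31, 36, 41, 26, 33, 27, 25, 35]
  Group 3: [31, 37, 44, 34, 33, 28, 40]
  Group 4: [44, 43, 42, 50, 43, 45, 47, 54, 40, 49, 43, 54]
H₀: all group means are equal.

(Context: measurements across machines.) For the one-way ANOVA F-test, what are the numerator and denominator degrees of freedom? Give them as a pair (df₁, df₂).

degrees of freedom = [3, 34]

k = 4 groups, N = 38 total
df = (k−1, N−k) = (4−1, 38−4) = (3, 34)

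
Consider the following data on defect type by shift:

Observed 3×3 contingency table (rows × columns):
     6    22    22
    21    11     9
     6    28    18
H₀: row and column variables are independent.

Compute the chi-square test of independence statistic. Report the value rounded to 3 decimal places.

test statistic = 26.884

Row totals [50, 41, 52], col totals [33, 61, 49], n=143
χ² = (6−11.54)²/11.54 + (22−21.33)²/21.33 + (22−17.13)²/17.13 + (21−9.46)²/9.46 + (11−17.49)²/17.49 + (9−14.05)²/14.05 + (6−12.00)²/12.00 + (28−22.18)²/22.18 + (18−17.82)²/17.82 = 26.8839
df = 4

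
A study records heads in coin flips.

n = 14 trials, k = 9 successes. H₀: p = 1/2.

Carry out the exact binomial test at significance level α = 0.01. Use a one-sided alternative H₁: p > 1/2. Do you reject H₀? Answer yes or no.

Exact binomial: n=14, k=9, p₀=1/2=0.5000
P(X≥9) from Σ C(n,i)·p₀^i·(1−p₀)^(n−i)
p-value (one-sided, H₁ greater) = 0.21198
At α=0.01: p ≥ α → fail to reject H₀

reject H₀: no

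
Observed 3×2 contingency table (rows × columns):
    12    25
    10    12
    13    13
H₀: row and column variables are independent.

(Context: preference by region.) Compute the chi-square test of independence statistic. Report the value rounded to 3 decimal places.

test statistic = 2.170

Row totals [37, 22, 26], col totals [35, 50], n=85
χ² = (12−15.24)²/15.24 + (25−21.76)²/21.76 + (10−9.06)²/9.06 + (12−12.94)²/12.94 + (13−10.71)²/10.71 + (13−15.29)²/15.29 = 2.1699
df = 2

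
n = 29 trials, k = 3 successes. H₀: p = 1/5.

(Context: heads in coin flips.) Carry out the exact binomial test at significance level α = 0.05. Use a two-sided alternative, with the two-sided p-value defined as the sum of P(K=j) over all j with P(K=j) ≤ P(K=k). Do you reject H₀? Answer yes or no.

Exact binomial: n=29, k=3, p₀=1/5=0.2000
P(X=j) = C(n,j)·p₀^j·(1−p₀)^(n−j); p = Σ P(X=j) over j with P(X=j) ≤ P(X=3)
p-value (two-sided) = 0.24876
At α=0.05: p ≥ α → fail to reject H₀

reject H₀: no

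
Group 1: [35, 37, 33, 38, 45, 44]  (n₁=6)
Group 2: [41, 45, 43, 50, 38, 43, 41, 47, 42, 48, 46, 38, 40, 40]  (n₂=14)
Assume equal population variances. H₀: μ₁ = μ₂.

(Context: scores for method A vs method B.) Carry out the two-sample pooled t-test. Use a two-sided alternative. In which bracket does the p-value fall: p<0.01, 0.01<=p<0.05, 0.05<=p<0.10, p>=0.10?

p-value bracket: 0.01<=p<0.05

x̄₁=38.667, s₁=4.844, n₁=6
x̄₂=43.000, s₂=3.721, n₂=14
s_p² = [5·4.844² + 13·3.721²]/18 = 16.5185
SE = √(s_p²·(1/6+1/14)) = 1.9832
t = (38.667−43.000)/1.9832 = -2.1850
df = 18
p-value (two-sided) = 0.04235
→ bracket: 0.01<=p<0.05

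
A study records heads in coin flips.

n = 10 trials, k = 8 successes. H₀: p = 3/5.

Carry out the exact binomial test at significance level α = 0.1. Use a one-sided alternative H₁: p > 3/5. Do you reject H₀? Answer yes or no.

Exact binomial: n=10, k=8, p₀=3/5=0.6000
P(X≥8) from Σ C(n,i)·p₀^i·(1−p₀)^(n−i)
p-value (one-sided, H₁ greater) = 0.16729
At α=0.1: p ≥ α → fail to reject H₀

reject H₀: no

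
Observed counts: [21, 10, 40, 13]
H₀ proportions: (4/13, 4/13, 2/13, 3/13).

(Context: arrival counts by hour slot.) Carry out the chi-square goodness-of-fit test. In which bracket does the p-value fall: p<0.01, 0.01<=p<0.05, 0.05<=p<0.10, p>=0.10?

n = 84; E_i = n·p_i = [25.85, 25.85, 12.92, 19.38]
χ² = (21−25.85)²/25.85 + (10−25.85)²/25.85 + (40−12.92)²/12.92 + (13−19.38)²/19.38 = 69.4593
df = 3
p-value (upper-tail) = 0.00000
→ bracket: p<0.01

p-value bracket: p<0.01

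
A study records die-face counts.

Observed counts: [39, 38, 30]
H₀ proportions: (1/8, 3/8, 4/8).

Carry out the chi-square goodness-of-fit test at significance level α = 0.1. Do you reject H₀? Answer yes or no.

reject H₀: yes

n = 107; E_i = n·p_i = [13.38, 40.12, 53.50]
χ² = (39−13.38)²/13.38 + (38−40.12)²/40.12 + (30−53.50)²/53.50 = 59.5296
df = 2
p-value (upper-tail) = 0.00000
At α=0.1: p < α → reject H₀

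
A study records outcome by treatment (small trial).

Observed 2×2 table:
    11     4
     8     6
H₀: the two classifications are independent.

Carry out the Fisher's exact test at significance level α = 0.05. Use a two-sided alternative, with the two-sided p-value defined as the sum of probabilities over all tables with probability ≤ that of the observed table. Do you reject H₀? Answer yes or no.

reject H₀: no

Margins: r₁=15, r₂=14, c₁=19, c₂=10, n=29
p_obs = C(15,11)·C(14,8)/C(29,19); sum pmf over tables with pmf ≤ p_obs
p-value (two-sided) = 0.44973
At α=0.05: p ≥ α → fail to reject H₀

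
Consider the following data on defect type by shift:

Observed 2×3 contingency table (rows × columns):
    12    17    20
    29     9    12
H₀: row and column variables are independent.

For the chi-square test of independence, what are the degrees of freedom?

degrees of freedom = 2

df = (r−1)(c−1) = (2−1)·(3−1) = 2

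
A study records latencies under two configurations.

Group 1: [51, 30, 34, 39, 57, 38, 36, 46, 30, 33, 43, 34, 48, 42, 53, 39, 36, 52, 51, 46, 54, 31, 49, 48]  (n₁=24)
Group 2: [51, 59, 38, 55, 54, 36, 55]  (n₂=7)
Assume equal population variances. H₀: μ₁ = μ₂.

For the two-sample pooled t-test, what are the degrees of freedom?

df = n₁ + n₂ − 2 = 24 + 7 − 2 = 29

degrees of freedom = 29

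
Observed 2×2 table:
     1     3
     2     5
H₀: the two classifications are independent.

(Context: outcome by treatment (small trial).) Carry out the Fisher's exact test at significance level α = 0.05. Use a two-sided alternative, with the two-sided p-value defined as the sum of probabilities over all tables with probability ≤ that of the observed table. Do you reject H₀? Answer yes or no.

reject H₀: no

Margins: r₁=4, r₂=7, c₁=3, c₂=8, n=11
p_obs = C(4,1)·C(7,2)/C(11,3); sum pmf over tables with pmf ≤ p_obs
p-value (two-sided) = 1.00000
At α=0.05: p ≥ α → fail to reject H₀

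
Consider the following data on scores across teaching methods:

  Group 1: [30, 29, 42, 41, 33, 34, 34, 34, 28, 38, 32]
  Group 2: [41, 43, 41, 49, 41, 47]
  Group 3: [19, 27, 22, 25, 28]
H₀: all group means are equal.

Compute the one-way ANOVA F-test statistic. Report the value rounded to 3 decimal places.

Group means [34.09, 43.67, 24.20], grand mean 34.455
SSB = Σnᵢ(x̄ᵢ−x̄)² = 1036.412; SSW = ΣΣ(x−x̄ᵢ)² = 327.042
MSB = 1036.412/2 = 518.2061; MSW = 327.042/19 = 17.2128
F = MSB/MSW = 30.1059
df = (2, 19)

test statistic = 30.106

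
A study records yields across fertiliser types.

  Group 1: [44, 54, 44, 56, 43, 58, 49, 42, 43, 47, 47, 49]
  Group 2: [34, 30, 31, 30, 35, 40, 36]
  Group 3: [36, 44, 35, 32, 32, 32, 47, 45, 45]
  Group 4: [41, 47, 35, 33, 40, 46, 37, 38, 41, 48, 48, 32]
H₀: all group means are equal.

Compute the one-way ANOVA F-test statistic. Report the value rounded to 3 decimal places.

Group means [48.00, 33.71, 38.67, 40.50], grand mean 41.150
SSB = Σnᵢ(x̄ᵢ−x̄)² = 1010.671; SSW = ΣΣ(x−x̄ᵢ)² = 1098.429
MSB = 1010.671/3 = 336.8905; MSW = 1098.429/36 = 30.5119
F = MSB/MSW = 11.0413
df = (3, 36)

test statistic = 11.041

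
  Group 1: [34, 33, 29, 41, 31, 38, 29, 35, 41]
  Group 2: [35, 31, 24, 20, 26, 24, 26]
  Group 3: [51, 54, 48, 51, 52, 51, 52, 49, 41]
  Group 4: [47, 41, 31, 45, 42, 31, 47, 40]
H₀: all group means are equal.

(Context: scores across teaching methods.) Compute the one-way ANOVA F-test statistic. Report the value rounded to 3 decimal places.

Group means [34.56, 26.57, 49.89, 40.50], grand mean 38.485
SSB = Σnᵢ(x̄ᵢ−x̄)² = 2335.417; SSW = ΣΣ(x−x̄ᵢ)² = 720.825
MSB = 2335.417/3 = 778.4723; MSW = 720.825/29 = 24.8560
F = MSB/MSW = 31.3192
df = (3, 29)

test statistic = 31.319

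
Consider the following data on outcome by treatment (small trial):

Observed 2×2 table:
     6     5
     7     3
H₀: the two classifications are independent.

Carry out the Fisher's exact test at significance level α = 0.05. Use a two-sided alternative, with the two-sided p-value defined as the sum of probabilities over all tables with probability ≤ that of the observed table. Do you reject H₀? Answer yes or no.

Margins: r₁=11, r₂=10, c₁=13, c₂=8, n=21
p_obs = C(11,6)·C(10,7)/C(21,13); sum pmf over tables with pmf ≤ p_obs
p-value (two-sided) = 0.65944
At α=0.05: p ≥ α → fail to reject H₀

reject H₀: no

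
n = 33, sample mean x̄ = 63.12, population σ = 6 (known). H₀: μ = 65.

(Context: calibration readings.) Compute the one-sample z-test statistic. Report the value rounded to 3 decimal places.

SE = σ/√n = 6/√33 = 1.0445
z = (x̄−μ₀)/SE = (63.12−65)/1.0445 = -1.8000

test statistic = -1.800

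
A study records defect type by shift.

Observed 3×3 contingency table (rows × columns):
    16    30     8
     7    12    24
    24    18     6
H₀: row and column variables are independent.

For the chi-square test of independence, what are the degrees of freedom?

degrees of freedom = 4

df = (r−1)(c−1) = (3−1)·(3−1) = 4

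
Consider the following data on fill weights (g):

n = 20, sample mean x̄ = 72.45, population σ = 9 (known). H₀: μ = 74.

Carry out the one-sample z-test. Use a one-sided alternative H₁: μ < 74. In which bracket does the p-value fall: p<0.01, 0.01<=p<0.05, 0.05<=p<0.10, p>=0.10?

SE = σ/√n = 9/√20 = 2.0125
z = (x̄−μ₀)/SE = (72.45−74)/2.0125 = -0.7702
p-value (one-sided, H₁ less) = 0.22059
→ bracket: p>=0.10

p-value bracket: p>=0.10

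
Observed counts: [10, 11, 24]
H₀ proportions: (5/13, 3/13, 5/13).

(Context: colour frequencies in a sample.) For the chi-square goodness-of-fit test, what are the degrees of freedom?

degrees of freedom = 2

df = k − 1 = 3 − 1 = 2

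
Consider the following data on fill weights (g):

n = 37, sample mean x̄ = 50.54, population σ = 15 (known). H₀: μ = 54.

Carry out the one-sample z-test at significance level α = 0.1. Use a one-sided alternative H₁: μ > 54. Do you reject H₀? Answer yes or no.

SE = σ/√n = 15/√37 = 2.4660
z = (x̄−μ₀)/SE = (50.54−54)/2.4660 = -1.4031
p-value (one-sided, H₁ greater) = 0.91971
At α=0.1: p ≥ α → fail to reject H₀

reject H₀: no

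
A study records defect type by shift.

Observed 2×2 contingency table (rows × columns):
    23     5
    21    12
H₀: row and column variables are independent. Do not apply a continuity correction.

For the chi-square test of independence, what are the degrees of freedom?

df = (r−1)(c−1) = (2−1)·(2−1) = 1

degrees of freedom = 1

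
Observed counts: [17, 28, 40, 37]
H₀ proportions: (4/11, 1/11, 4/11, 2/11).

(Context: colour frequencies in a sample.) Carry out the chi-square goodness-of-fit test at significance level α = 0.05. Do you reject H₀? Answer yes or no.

reject H₀: yes

n = 122; E_i = n·p_i = [44.36, 11.09, 44.36, 22.18]
χ² = (17−44.36)²/44.36 + (28−11.09)²/11.09 + (40−44.36)²/44.36 + (37−22.18)²/22.18 = 52.9857
df = 3
p-value (upper-tail) = 0.00000
At α=0.05: p < α → reject H₀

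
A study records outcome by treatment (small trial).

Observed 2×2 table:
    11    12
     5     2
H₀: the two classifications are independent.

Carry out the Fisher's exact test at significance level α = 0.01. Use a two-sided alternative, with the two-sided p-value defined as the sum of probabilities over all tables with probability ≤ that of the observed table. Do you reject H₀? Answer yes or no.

reject H₀: no

Margins: r₁=23, r₂=7, c₁=16, c₂=14, n=30
p_obs = C(23,11)·C(7,5)/C(30,16); sum pmf over tables with pmf ≤ p_obs
p-value (two-sided) = 0.39923
At α=0.01: p ≥ α → fail to reject H₀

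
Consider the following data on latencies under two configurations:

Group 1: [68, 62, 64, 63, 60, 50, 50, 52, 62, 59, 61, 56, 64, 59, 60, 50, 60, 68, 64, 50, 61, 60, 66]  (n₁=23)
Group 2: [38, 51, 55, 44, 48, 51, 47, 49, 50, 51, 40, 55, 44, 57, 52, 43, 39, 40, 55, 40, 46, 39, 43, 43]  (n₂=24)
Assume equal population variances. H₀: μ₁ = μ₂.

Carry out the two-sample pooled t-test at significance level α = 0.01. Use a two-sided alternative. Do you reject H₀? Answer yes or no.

x̄₁=59.522, s₁=5.672, n₁=23
x̄₂=46.667, s₂=5.895, n₂=24
s_p² = [22·5.672² + 23·5.895²]/45 = 33.4905
SE = √(s_p²·(1/23+1/24)) = 1.6887
t = (59.522−46.667)/1.6887 = 7.6126
df = 45
p-value (two-sided) = 0.00000
At α=0.01: p < α → reject H₀

reject H₀: yes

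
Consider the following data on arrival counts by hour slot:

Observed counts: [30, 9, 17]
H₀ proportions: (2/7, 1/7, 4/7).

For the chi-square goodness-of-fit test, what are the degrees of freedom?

degrees of freedom = 2

df = k − 1 = 3 − 1 = 2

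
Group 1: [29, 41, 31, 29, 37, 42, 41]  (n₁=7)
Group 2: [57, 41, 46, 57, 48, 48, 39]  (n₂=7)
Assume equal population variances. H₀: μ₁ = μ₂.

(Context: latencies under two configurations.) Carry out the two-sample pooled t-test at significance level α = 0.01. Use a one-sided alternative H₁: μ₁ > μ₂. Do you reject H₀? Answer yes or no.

reject H₀: no

x̄₁=35.714, s₁=5.908, n₁=7
x̄₂=48.000, s₂=7.024, n₂=7
s_p² = [6·5.908² + 6·7.024²]/12 = 42.1190
SE = √(s_p²·(1/7+1/7)) = 3.4690
t = (35.714−48.000)/3.4690 = -3.5416
df = 12
p-value (one-sided, H₁ greater) = 0.99797
At α=0.01: p ≥ α → fail to reject H₀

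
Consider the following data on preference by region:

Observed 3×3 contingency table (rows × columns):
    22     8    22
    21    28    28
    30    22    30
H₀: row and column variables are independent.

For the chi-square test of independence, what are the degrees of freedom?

df = (r−1)(c−1) = (3−1)·(3−1) = 4

degrees of freedom = 4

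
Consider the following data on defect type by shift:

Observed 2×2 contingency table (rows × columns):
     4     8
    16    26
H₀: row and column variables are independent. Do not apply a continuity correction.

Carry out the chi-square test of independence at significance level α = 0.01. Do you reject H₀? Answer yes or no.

reject H₀: no

Row totals [12, 42], col totals [20, 34], n=54
χ² = (4−4.44)²/4.44 + (8−7.56)²/7.56 + (16−15.56)²/15.56 + (26−26.44)²/26.44 = 0.0908
df = 1
p-value (upper-tail) = 0.76322
At α=0.01: p ≥ α → fail to reject H₀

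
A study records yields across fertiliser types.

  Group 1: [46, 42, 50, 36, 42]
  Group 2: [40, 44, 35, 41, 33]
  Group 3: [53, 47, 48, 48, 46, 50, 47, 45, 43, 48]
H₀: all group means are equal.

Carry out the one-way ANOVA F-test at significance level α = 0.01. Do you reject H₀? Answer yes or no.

reject H₀: yes

Group means [43.20, 38.60, 47.50], grand mean 44.200
SSB = Σnᵢ(x̄ᵢ−x̄)² = 270.700; SSW = ΣΣ(x−x̄ᵢ)² = 256.500
MSB = 270.700/2 = 135.3500; MSW = 256.500/17 = 15.0882
F = MSB/MSW = 8.9706
df = (2, 17)
p-value (upper-tail) = 0.00219
At α=0.01: p < α → reject H₀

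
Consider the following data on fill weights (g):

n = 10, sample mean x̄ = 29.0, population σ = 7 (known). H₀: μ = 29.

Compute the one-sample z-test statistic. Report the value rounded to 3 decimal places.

SE = σ/√n = 7/√10 = 2.2136
z = (x̄−μ₀)/SE = (29.0−29)/2.2136 = 0.0000

test statistic = 0.000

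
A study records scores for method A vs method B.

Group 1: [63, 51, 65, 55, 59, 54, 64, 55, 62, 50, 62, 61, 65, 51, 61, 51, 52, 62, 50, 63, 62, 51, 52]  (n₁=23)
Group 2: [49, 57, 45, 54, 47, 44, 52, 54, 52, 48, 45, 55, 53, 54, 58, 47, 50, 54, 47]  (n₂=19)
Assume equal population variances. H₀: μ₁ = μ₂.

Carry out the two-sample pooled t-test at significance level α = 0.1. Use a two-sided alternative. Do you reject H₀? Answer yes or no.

reject H₀: yes

x̄₁=57.435, s₁=5.599, n₁=23
x̄₂=50.789, s₂=4.250, n₂=19
s_p² = [22·5.599² + 18·4.250²]/40 = 25.3703
SE = √(s_p²·(1/23+1/19)) = 1.5615
t = (57.435−50.789)/1.5615 = 4.2557
df = 40
p-value (two-sided) = 0.00012
At α=0.1: p < α → reject H₀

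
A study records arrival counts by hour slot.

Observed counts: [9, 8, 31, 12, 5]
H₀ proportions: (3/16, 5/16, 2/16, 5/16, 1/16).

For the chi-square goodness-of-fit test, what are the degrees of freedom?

degrees of freedom = 4

df = k − 1 = 5 − 1 = 4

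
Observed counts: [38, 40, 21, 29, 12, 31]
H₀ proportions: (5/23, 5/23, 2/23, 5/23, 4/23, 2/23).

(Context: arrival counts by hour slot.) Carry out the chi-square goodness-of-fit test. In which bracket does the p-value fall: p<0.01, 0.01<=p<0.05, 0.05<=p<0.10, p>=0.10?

n = 171; E_i = n·p_i = [37.17, 37.17, 14.87, 37.17, 29.74, 14.87]
χ² = (38−37.17)²/37.17 + (40−37.17)²/37.17 + (21−14.87)²/14.87 + (29−37.17)²/37.17 + (12−29.74)²/29.74 + (31−14.87)²/14.87 = 32.6374
df = 5
p-value (upper-tail) = 0.00000
→ bracket: p<0.01

p-value bracket: p<0.01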